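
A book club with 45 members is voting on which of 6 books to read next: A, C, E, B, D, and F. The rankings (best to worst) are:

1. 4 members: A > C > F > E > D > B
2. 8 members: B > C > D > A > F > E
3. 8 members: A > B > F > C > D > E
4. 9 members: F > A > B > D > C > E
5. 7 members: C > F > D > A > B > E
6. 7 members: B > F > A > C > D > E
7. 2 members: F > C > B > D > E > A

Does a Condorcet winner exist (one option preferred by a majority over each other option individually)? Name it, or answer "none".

Checking pairwise contests:
F beats A 25–20.
A beats C 28–17.
A beats E 43–2.
A beats B 28–17.
A beats D 28–17.
B beats F 23–22.
Every option loses at least one head-to-head, so there is no Condorcet winner.

none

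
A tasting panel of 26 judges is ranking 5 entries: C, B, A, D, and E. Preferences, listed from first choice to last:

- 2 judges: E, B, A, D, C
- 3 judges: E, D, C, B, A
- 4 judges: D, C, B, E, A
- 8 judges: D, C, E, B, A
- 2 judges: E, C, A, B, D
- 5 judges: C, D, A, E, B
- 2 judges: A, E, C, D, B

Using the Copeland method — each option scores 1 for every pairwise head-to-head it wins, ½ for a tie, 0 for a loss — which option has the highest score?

C: beats B, A, and E; loses to D → score 3.
B: beats A; loses to C, D, and E → score 1.
A: loses to C, B, D, and E → score 0.
D: beats C, B, A, and E → score 4.
E: beats B and A; loses to C and D → score 2.
D has the best pairwise record.

D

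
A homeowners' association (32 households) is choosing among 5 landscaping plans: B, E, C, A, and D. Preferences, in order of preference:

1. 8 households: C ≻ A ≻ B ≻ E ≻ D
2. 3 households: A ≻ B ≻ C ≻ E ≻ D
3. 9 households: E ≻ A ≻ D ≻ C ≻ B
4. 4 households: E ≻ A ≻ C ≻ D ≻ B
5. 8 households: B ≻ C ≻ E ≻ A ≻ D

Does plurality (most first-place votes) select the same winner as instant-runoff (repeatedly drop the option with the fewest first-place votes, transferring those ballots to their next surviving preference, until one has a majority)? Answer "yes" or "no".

Plurality — first-place votes: B 8, E 13, C 8, A 3, D 0. Winner: E.
Instant-runoff — R1 B 8, E 13, C 8, A 3, D 0 (D out); R2 B 8, E 13, C 8, A 3 (A out); R3 B 11, E 13, C 8 (C out); R4 B 19, E 13 (B winner). Winner: B.
The two methods disagree.

no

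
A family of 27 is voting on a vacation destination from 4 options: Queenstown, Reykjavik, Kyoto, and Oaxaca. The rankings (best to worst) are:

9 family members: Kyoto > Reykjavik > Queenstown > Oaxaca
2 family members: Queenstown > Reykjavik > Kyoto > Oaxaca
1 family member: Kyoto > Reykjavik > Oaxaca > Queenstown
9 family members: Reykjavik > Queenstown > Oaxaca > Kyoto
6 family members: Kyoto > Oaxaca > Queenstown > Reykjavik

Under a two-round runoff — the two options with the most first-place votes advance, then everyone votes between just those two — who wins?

Kyoto

Round 1 first-place votes: Queenstown 2, Reykjavik 9, Kyoto 16, Oaxaca 0.
Kyoto and Reykjavik advance.
Runoff: Kyoto is preferred to Reykjavik by 16 voters; Reykjavik by 11.
Kyoto wins the runoff.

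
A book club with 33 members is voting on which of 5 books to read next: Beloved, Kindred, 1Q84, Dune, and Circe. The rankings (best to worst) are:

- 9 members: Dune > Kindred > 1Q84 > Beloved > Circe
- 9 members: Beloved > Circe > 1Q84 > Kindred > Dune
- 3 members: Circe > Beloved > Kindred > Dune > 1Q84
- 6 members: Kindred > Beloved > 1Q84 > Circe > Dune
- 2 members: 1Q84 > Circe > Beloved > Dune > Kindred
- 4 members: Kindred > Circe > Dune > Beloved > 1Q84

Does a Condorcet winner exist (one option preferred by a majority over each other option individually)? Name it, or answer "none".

Kindred

Kindred vs Beloved: 19–14 for Kindred.
Kindred vs 1Q84: 22–11 for Kindred.
Kindred vs Dune: 22–11 for Kindred.
Kindred vs Circe: 19–14 for Kindred.
Kindred beats every other option head-to-head.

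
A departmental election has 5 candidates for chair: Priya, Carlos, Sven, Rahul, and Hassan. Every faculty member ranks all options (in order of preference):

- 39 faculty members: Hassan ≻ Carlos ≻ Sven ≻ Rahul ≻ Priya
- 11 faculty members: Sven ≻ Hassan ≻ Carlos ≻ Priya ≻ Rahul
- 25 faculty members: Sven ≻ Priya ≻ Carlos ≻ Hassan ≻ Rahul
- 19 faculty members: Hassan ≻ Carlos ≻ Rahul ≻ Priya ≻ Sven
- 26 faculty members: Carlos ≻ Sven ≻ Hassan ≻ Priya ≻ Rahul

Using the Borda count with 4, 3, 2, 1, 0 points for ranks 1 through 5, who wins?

Carlos

Priya: 39·0 + 11·1 + 25·3 + 19·1 + 26·1 = 131
Carlos: 39·3 + 11·2 + 25·2 + 19·3 + 26·4 = 350
Sven: 39·2 + 11·4 + 25·4 + 19·0 + 26·3 = 300
Rahul: 39·1 + 11·0 + 25·0 + 19·2 + 26·0 = 77
Hassan: 39·4 + 11·3 + 25·1 + 19·4 + 26·2 = 342
Carlos has the highest Borda score (350).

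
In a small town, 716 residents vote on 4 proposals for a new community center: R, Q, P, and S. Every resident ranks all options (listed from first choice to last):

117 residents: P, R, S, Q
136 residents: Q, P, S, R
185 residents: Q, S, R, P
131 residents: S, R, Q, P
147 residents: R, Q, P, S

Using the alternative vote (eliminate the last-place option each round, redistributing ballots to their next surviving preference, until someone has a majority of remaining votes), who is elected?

R

Round 1: R 147, Q 321, P 117, S 131. Eliminate P.
Round 2: R 264, Q 321, S 131. Eliminate S.
Round 3: R 395, Q 321. R has a majority.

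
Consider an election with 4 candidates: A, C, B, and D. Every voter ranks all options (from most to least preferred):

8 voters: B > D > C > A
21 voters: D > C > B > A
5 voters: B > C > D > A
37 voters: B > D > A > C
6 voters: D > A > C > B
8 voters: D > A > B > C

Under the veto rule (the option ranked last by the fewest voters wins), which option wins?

Last-place votes: A 34, C 45, B 6, D 0.
D is ranked last by the fewest voters, so D wins.

D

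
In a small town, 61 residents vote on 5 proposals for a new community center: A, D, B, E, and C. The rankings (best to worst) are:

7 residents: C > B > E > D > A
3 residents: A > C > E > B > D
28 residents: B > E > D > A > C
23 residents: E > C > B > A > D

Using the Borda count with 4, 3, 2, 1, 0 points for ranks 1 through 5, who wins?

E

A: 7·0 + 3·4 + 28·1 + 23·1 = 63
D: 7·1 + 3·0 + 28·2 + 23·0 = 63
B: 7·3 + 3·1 + 28·4 + 23·2 = 182
E: 7·2 + 3·2 + 28·3 + 23·4 = 196
C: 7·4 + 3·3 + 28·0 + 23·3 = 106
E has the highest Borda score (196).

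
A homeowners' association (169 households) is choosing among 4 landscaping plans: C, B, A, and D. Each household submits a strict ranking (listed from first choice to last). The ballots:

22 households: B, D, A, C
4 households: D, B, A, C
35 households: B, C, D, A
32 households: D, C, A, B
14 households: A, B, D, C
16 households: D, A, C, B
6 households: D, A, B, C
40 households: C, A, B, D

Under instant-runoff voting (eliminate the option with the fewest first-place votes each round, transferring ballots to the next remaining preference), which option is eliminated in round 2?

Round 1: C 40, B 57, A 14, D 58. Eliminate A.
Round 2: C 40, B 71, D 58. Eliminate C.

C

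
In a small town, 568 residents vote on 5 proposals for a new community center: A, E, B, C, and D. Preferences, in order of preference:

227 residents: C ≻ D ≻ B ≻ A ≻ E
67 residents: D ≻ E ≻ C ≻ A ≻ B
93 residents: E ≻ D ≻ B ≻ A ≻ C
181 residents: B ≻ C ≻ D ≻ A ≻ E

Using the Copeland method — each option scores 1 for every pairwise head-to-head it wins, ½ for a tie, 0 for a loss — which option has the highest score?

C

A: beats E; loses to B, C, and D → score 1.
E: loses to A, B, C, and D → score 0.
B: beats A and E; loses to C and D → score 2.
C: beats A, E, B, and D → score 4.
D: beats A, E, and B; loses to C → score 3.
C has the best pairwise record.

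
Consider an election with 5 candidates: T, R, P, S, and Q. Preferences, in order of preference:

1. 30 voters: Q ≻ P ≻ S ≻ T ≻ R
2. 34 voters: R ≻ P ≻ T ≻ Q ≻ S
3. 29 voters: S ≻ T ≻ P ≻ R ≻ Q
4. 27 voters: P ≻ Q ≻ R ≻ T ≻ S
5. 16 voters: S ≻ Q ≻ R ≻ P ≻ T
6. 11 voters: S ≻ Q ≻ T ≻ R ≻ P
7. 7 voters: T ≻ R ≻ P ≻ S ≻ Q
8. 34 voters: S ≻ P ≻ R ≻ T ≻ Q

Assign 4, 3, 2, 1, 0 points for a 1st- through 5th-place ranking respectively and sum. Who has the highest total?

P

T: 30·1 + 34·2 + 29·3 + 27·1 + 16·0 + 11·2 + 7·4 + 34·1 = 296
R: 30·0 + 34·4 + 29·1 + 27·2 + 16·2 + 11·1 + 7·3 + 34·2 = 351
P: 30·3 + 34·3 + 29·2 + 27·4 + 16·1 + 11·0 + 7·2 + 34·3 = 490
S: 30·2 + 34·0 + 29·4 + 27·0 + 16·4 + 11·4 + 7·1 + 34·4 = 427
Q: 30·4 + 34·1 + 29·0 + 27·3 + 16·3 + 11·3 + 7·0 + 34·0 = 316
P has the highest Borda score (490).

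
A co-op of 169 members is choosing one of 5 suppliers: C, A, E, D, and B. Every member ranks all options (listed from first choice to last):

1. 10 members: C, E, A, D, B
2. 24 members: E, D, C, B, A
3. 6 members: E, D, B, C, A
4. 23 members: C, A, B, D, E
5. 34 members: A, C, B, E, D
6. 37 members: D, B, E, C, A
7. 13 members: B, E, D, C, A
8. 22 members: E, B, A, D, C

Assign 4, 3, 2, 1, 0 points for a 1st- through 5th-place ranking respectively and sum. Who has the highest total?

E

C: 10·4 + 24·2 + 6·1 + 23·4 + 34·3 + 37·1 + 13·1 + 22·0 = 338
A: 10·2 + 24·0 + 6·0 + 23·3 + 34·4 + 37·0 + 13·0 + 22·2 = 269
E: 10·3 + 24·4 + 6·4 + 23·0 + 34·1 + 37·2 + 13·3 + 22·4 = 385
D: 10·1 + 24·3 + 6·3 + 23·1 + 34·0 + 37·4 + 13·2 + 22·1 = 319
B: 10·0 + 24·1 + 6·2 + 23·2 + 34·2 + 37·3 + 13·4 + 22·3 = 379
E has the highest Borda score (385).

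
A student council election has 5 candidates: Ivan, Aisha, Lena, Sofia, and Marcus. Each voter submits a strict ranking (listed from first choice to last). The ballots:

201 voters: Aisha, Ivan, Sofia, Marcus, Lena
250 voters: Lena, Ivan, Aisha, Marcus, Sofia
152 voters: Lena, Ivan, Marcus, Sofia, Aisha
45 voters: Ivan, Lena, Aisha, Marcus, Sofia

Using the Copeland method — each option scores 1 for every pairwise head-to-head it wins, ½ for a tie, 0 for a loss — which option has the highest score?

Ivan: beats Aisha, Sofia, and Marcus; loses to Lena → score 3.
Aisha: beats Sofia and Marcus; loses to Ivan and Lena → score 2.
Lena: beats Ivan, Aisha, Sofia, and Marcus → score 4.
Sofia: loses to Ivan, Aisha, Lena, and Marcus → score 0.
Marcus: beats Sofia; loses to Ivan, Aisha, and Lena → score 1.
Lena has the best pairwise record.

Lena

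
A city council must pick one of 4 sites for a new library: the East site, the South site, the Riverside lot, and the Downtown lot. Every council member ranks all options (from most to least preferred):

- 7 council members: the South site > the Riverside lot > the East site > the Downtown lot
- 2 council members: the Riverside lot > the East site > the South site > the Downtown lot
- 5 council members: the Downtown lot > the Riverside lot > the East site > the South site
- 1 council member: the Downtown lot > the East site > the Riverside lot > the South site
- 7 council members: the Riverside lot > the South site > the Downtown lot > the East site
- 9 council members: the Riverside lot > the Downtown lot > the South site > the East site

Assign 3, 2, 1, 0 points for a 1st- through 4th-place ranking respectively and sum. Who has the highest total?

the East site: 7·1 + 2·2 + 5·1 + 1·2 + 7·0 + 9·0 = 18
the South site: 7·3 + 2·1 + 5·0 + 1·0 + 7·2 + 9·1 = 46
the Riverside lot: 7·2 + 2·3 + 5·2 + 1·1 + 7·3 + 9·3 = 79
the Downtown lot: 7·0 + 2·0 + 5·3 + 1·3 + 7·1 + 9·2 = 43
the Riverside lot has the highest Borda score (79).

the Riverside lot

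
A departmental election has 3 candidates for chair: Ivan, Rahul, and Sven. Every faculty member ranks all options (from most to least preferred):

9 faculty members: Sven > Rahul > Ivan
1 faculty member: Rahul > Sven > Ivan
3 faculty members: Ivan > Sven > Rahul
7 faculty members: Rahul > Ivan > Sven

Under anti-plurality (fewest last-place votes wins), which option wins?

Last-place votes: Ivan 10, Rahul 3, Sven 7.
Rahul is ranked last by the fewest voters, so Rahul wins.

Rahul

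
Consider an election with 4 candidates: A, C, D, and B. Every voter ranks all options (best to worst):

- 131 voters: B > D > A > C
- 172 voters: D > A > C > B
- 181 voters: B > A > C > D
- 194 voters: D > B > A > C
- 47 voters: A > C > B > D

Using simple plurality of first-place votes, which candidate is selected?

First-place votes: A 47, C 0, D 366, B 312.
D has the most first-place votes.

D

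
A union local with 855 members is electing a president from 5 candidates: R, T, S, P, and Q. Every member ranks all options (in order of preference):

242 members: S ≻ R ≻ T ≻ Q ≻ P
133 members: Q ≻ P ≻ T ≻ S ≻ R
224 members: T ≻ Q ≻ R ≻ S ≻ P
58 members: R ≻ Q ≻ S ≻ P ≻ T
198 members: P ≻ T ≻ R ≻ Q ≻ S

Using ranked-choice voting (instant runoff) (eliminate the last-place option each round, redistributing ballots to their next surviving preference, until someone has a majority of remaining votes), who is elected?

S

Round 1: R 58, T 224, S 242, P 198, Q 133. Eliminate R.
Round 2: T 224, S 242, P 198, Q 191. Eliminate Q.
Round 3: T 224, S 300, P 331. Eliminate T.
Round 4: S 524, P 331. S has a majority.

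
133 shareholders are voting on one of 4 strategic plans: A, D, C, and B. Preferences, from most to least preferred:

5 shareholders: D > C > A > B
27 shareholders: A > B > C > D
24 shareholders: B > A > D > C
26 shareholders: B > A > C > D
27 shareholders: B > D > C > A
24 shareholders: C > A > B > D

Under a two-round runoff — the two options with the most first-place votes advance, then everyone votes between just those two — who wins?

B

Round 1 first-place votes: A 27, D 5, C 24, B 77.
B and A advance.
Runoff: B is preferred to A by 77 voters; A by 56.
B wins the runoff.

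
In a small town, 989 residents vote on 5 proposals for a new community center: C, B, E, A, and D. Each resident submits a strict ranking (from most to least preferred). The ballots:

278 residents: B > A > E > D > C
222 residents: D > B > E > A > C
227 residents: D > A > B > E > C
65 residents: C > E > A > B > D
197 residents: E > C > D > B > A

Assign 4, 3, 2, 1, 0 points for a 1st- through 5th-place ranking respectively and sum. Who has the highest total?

B

C: 278·0 + 222·0 + 227·0 + 65·4 + 197·3 = 851
B: 278·4 + 222·3 + 227·2 + 65·1 + 197·1 = 2494
E: 278·2 + 222·2 + 227·1 + 65·3 + 197·4 = 2210
A: 278·3 + 222·1 + 227·3 + 65·2 + 197·0 = 1867
D: 278·1 + 222·4 + 227·4 + 65·0 + 197·2 = 2468
B has the highest Borda score (2494).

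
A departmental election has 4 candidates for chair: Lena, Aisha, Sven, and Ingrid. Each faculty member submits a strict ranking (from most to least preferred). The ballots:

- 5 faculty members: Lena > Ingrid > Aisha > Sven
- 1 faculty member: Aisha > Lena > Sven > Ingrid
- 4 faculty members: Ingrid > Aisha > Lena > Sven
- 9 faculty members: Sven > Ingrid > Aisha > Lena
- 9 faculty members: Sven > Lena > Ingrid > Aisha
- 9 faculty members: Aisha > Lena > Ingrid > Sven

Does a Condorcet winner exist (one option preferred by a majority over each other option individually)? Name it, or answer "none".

Checking pairwise contests:
Aisha beats Lena 23–14.
Ingrid beats Aisha 27–10.
Lena beats Sven 19–18.
Lena beats Ingrid 24–13.
Every option loses at least one head-to-head, so there is no Condorcet winner.

none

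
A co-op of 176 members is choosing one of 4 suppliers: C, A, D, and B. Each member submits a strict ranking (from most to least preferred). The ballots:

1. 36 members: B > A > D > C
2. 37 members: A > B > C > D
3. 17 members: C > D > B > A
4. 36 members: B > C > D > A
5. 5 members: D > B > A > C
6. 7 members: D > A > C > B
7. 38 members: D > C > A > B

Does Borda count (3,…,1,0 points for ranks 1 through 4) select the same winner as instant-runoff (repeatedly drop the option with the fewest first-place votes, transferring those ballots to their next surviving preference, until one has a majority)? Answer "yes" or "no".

Borda — scores: C 243, A 240, D 256, B 317. Winner: B.
Instant-runoff — R1 C 17, A 37, D 50, B 72 (C out); R2 A 37, D 67, B 72 (A out); R3 D 67, B 109 (B winner). Winner: B.
The two methods agree.

yes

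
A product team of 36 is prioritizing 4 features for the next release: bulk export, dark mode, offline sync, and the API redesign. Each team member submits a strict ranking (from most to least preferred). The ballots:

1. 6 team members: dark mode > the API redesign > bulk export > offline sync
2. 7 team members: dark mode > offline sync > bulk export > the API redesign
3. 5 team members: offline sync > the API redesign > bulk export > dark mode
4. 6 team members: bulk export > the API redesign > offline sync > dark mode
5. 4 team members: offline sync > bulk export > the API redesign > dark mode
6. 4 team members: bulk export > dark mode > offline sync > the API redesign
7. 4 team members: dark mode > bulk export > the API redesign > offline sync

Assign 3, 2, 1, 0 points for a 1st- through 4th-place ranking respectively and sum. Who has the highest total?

bulk export: 6·1 + 7·1 + 5·1 + 6·3 + 4·2 + 4·3 + 4·2 = 64
dark mode: 6·3 + 7·3 + 5·0 + 6·0 + 4·0 + 4·2 + 4·3 = 59
offline sync: 6·0 + 7·2 + 5·3 + 6·1 + 4·3 + 4·1 + 4·0 = 51
the API redesign: 6·2 + 7·0 + 5·2 + 6·2 + 4·1 + 4·0 + 4·1 = 42
bulk export has the highest Borda score (64).

bulk export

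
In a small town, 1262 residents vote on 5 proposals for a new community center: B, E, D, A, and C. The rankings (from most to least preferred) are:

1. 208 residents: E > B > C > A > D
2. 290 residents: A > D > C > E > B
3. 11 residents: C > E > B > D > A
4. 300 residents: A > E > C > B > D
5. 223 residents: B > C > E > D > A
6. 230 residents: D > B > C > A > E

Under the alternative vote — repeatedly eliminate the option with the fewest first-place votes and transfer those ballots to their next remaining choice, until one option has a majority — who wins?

Round 1: B 223, E 208, D 230, A 590, C 11. Eliminate C.
Round 2: B 223, E 219, D 230, A 590. Eliminate E.
Round 3: B 442, D 230, A 590. Eliminate D.
Round 4: B 672, A 590. B has a majority.

B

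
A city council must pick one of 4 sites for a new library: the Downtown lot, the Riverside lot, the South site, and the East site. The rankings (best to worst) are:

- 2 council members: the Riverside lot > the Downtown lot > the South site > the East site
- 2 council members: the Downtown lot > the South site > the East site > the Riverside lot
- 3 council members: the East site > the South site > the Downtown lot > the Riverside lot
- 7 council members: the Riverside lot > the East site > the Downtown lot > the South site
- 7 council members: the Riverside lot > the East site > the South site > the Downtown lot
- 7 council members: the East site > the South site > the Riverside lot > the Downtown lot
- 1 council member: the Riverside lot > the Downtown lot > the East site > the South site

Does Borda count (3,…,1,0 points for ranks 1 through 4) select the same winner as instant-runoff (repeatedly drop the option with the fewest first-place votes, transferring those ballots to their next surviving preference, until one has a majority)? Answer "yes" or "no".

Borda — scores: the Downtown lot 22, the Riverside lot 58, the South site 33, the East site 61. Winner: the East site.
Instant-runoff — R1 the Downtown lot 2, the Riverside lot 17, the South site 0, the East site 10 (the Riverside lot winner). Winner: the Riverside lot.
The two methods disagree.

no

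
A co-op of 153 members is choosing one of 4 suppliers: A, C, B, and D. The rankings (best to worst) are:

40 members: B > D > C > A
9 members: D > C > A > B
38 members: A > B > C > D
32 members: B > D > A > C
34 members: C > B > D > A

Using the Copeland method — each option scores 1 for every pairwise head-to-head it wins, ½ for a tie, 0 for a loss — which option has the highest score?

A: loses to C, B, and D → score 0.
C: beats A; loses to B and D → score 1.
B: beats A, C, and D → score 3.
D: beats A and C; loses to B → score 2.
B has the best pairwise record.

B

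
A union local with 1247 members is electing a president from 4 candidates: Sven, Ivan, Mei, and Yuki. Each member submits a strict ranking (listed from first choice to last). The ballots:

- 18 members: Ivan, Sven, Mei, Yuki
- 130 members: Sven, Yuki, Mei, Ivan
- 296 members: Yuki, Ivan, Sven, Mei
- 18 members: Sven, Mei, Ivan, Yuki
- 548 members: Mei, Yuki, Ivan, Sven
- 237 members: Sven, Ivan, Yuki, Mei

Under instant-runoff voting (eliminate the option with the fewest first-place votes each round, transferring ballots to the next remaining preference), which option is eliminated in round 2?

Yuki

Round 1: Sven 385, Ivan 18, Mei 548, Yuki 296. Eliminate Ivan.
Round 2: Sven 403, Mei 548, Yuki 296. Eliminate Yuki.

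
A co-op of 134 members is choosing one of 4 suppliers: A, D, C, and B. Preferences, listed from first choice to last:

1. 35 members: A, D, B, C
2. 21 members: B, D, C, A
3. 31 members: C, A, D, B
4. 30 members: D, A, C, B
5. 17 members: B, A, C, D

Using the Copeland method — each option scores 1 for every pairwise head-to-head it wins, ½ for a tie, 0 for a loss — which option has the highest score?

A

A: beats D, C, and B → score 3.
D: beats C and B; loses to A → score 2.
C: loses to A, D, and B → score 0.
B: beats C; loses to A and D → score 1.
A has the best pairwise record.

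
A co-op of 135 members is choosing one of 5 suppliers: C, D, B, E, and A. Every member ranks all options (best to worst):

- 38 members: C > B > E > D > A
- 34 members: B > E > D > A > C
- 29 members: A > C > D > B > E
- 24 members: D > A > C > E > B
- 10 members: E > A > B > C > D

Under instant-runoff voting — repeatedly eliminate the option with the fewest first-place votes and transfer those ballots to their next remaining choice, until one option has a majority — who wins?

Round 1: C 38, D 24, B 34, E 10, A 29. Eliminate E.
Round 2: C 38, D 24, B 34, A 39. Eliminate D.
Round 3: C 38, B 34, A 63. Eliminate B.
Round 4: C 38, A 97. A has a majority.

A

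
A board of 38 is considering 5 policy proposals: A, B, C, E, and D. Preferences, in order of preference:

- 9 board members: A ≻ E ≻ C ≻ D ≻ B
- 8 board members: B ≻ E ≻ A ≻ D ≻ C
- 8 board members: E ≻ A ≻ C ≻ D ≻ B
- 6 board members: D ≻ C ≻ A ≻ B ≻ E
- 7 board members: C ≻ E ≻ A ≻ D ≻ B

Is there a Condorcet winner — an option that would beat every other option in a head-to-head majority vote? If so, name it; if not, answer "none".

E vs A: 23–15 for E.
E vs B: 24–14 for E.
E vs C: 25–13 for E.
E vs D: 32–6 for E.
E beats every other option head-to-head.

E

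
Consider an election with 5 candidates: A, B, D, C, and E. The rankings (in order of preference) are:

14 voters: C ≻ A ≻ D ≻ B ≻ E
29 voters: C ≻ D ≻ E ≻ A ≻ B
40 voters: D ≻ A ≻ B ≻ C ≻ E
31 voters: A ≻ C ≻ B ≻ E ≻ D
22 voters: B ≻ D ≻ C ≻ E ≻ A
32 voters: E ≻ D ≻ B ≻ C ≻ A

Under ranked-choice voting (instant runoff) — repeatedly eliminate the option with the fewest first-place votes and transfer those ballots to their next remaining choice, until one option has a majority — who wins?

Round 1: A 31, B 22, D 40, C 43, E 32. Eliminate B.
Round 2: A 31, D 62, C 43, E 32. Eliminate A.
Round 3: D 62, C 74, E 32. Eliminate E.
Round 4: D 94, C 74. D has a majority.

D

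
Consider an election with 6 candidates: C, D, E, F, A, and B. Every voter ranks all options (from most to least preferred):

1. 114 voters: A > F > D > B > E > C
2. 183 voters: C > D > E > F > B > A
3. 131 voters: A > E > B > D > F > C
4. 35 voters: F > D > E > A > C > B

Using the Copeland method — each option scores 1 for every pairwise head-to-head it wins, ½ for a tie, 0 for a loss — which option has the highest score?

C: loses to D, E, F, A, and B → score 0.
D: beats C, E, F, and B; loses to A → score 4.
E: beats C, F, and B; loses to D and A → score 3.
F: beats C and B; loses to D, E, and A → score 2.
A: beats C, D, E, F, and B → score 5.
B: beats C; loses to D, E, F, and A → score 1.
A has the best pairwise record.

A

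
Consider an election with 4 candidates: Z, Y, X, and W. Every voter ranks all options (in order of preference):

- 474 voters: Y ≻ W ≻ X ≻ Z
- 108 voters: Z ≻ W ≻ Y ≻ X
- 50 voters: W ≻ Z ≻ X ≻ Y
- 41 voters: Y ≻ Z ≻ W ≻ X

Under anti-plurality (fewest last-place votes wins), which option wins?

Last-place votes: Z 474, Y 50, X 149, W 0.
W is ranked last by the fewest voters, so W wins.

W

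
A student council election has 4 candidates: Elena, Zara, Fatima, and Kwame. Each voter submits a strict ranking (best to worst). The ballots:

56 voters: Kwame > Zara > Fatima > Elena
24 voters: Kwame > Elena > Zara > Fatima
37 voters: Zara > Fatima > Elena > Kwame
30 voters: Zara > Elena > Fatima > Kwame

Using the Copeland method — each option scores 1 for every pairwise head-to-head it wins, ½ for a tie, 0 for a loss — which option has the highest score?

Elena: loses to Zara, Fatima, and Kwame → score 0.
Zara: beats Elena and Fatima; loses to Kwame → score 2.
Fatima: beats Elena; loses to Zara and Kwame → score 1.
Kwame: beats Elena, Zara, and Fatima → score 3.
Kwame has the best pairwise record.

Kwame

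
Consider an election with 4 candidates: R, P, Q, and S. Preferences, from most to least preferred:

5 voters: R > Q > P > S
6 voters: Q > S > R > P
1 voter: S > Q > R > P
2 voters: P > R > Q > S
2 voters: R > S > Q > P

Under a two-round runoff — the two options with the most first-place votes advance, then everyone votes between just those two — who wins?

Round 1 first-place votes: R 7, P 2, Q 6, S 1.
R and Q advance.
Runoff: R is preferred to Q by 9 voters; Q by 7.
R wins the runoff.

R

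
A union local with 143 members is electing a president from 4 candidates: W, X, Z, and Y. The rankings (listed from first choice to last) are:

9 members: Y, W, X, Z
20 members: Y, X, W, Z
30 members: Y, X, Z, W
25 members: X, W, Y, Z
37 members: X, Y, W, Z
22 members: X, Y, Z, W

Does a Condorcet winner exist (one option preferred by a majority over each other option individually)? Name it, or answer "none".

X vs W: 134–9 for X.
X vs Z: 143–0 for X.
X vs Y: 84–59 for X.
X beats every other option head-to-head.

X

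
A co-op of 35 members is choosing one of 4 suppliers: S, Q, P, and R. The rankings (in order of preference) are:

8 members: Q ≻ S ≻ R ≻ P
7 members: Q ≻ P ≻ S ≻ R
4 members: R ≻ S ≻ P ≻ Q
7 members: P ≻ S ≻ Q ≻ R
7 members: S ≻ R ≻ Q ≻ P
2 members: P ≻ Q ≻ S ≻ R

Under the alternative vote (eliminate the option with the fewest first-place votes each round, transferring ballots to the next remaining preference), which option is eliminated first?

Round 1: S 7, Q 15, P 9, R 4. Eliminate R.

R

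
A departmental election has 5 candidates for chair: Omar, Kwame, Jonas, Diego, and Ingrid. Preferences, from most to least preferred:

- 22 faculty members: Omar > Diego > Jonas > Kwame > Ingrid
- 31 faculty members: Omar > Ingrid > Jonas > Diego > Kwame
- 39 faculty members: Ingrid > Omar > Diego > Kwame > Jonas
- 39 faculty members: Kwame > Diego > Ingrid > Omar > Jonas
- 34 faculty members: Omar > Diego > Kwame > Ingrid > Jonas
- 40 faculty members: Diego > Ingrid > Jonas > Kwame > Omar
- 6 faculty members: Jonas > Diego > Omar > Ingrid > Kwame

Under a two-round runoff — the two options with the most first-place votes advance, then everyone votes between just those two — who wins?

Omar

Round 1 first-place votes: Omar 87, Kwame 39, Jonas 6, Diego 40, Ingrid 39.
Omar and Diego advance.
Runoff: Omar is preferred to Diego by 126 voters; Diego by 85.
Omar wins the runoff.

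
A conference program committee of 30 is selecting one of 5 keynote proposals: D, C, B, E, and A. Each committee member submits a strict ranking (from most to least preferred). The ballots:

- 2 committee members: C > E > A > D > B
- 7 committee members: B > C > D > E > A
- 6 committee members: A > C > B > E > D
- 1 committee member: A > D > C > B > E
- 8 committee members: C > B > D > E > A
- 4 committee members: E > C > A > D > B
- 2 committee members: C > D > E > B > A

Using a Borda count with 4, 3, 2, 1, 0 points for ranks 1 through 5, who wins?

C

D: 2·1 + 7·2 + 6·0 + 1·3 + 8·2 + 4·1 + 2·3 = 45
C: 2·4 + 7·3 + 6·3 + 1·2 + 8·4 + 4·3 + 2·4 = 101
B: 2·0 + 7·4 + 6·2 + 1·1 + 8·3 + 4·0 + 2·1 = 67
E: 2·3 + 7·1 + 6·1 + 1·0 + 8·1 + 4·4 + 2·2 = 47
A: 2·2 + 7·0 + 6·4 + 1·4 + 8·0 + 4·2 + 2·0 = 40
C has the highest Borda score (101).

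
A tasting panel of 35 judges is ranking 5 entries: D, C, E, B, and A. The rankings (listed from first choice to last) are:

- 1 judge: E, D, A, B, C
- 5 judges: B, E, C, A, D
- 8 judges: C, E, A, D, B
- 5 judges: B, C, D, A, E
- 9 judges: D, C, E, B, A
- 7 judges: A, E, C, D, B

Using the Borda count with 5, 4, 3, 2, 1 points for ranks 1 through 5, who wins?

D: 1·4 + 5·1 + 8·2 + 5·3 + 9·5 + 7·2 = 99
C: 1·1 + 5·3 + 8·5 + 5·4 + 9·4 + 7·3 = 133
E: 1·5 + 5·4 + 8·4 + 5·1 + 9·3 + 7·4 = 117
B: 1·2 + 5·5 + 8·1 + 5·5 + 9·2 + 7·1 = 85
A: 1·3 + 5·2 + 8·3 + 5·2 + 9·1 + 7·5 = 91
C has the highest Borda score (133).

C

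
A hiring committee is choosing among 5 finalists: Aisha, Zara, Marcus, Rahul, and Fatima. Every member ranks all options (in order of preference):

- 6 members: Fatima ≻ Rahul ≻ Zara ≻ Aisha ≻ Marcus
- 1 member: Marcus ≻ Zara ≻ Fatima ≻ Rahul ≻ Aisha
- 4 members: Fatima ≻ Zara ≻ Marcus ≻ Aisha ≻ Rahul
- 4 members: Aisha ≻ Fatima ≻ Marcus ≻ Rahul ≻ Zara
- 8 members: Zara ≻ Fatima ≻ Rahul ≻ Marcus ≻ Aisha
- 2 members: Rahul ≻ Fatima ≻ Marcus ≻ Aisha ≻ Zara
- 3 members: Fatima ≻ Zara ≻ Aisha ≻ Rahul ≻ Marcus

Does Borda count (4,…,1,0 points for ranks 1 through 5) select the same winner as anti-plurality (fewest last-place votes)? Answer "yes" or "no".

Borda — scores: Aisha 34, Zara 68, Marcus 32, Rahul 50, Fatima 96. Winner: Fatima.
Anti-plurality — last-place votes: Aisha 9, Zara 6, Marcus 9, Rahul 4, Fatima 0. Winner: Fatima.
The two methods agree.

yes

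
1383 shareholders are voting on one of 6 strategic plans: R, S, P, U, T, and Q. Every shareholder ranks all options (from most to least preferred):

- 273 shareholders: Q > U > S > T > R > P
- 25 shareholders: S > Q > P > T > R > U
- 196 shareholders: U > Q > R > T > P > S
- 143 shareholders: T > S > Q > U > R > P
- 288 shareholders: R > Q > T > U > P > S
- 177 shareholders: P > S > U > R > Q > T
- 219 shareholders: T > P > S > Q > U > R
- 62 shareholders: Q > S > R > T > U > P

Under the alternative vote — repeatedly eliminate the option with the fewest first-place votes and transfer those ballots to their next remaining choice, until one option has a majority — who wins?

Round 1: R 288, S 25, P 177, U 196, T 362, Q 335. Eliminate S.
Round 2: R 288, P 177, U 196, T 362, Q 360. Eliminate P.
Round 3: R 288, U 373, T 362, Q 360. Eliminate R.
Round 4: U 373, T 362, Q 648. Eliminate T.
Round 5: U 373, Q 1010. Q has a majority.

Q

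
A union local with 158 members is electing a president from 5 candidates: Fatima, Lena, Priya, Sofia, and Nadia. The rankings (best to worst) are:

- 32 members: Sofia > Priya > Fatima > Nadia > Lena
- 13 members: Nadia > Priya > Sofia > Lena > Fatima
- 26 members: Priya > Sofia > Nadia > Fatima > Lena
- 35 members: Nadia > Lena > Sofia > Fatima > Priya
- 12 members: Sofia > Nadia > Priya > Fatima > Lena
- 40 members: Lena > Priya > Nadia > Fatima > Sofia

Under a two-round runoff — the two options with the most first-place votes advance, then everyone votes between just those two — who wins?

Nadia

Round 1 first-place votes: Fatima 0, Lena 40, Priya 26, Sofia 44, Nadia 48.
Nadia and Sofia advance.
Runoff: Nadia is preferred to Sofia by 88 voters; Sofia by 70.
Nadia wins the runoff.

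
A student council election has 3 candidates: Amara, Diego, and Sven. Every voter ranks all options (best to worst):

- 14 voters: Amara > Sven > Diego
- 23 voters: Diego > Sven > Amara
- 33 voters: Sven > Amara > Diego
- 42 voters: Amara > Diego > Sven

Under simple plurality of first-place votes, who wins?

Amara

First-place votes: Amara 56, Diego 23, Sven 33.
Amara has the most first-place votes.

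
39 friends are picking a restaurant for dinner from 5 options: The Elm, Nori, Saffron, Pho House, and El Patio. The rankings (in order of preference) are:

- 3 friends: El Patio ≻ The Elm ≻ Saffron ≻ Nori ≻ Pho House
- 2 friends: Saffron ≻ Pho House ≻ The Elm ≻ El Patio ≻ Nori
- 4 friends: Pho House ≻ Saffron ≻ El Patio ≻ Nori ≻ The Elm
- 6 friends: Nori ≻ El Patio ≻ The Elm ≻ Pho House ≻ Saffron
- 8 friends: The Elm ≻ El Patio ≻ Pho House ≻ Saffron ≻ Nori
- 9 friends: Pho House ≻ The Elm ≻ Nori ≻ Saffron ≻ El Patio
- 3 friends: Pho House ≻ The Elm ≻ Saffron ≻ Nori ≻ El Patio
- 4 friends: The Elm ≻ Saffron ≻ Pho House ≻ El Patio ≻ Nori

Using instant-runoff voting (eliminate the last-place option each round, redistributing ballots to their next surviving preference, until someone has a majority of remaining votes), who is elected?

The Elm

Round 1: The Elm 12, Nori 6, Saffron 2, Pho House 16, El Patio 3. Eliminate Saffron.
Round 2: The Elm 12, Nori 6, Pho House 18, El Patio 3. Eliminate El Patio.
Round 3: The Elm 15, Nori 6, Pho House 18. Eliminate Nori.
Round 4: The Elm 21, Pho House 18. The Elm has a majority.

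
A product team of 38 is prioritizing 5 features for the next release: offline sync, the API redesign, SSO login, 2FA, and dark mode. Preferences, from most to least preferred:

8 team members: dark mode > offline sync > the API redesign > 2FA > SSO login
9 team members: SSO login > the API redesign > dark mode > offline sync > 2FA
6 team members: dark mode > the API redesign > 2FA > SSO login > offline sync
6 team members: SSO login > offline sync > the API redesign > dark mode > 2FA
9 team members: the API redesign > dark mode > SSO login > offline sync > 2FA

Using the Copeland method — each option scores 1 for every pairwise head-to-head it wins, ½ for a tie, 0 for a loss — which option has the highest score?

offline sync: beats 2FA; loses to the API redesign, SSO login, and dark mode → score 1.
the API redesign: beats offline sync, SSO login, 2FA, and dark mode → score 4.
SSO login: beats offline sync and 2FA; loses to the API redesign and dark mode → score 2.
2FA: loses to offline sync, the API redesign, SSO login, and dark mode → score 0.
dark mode: beats offline sync, SSO login, and 2FA; loses to the API redesign → score 3.
the API redesign has the best pairwise record.

the API redesign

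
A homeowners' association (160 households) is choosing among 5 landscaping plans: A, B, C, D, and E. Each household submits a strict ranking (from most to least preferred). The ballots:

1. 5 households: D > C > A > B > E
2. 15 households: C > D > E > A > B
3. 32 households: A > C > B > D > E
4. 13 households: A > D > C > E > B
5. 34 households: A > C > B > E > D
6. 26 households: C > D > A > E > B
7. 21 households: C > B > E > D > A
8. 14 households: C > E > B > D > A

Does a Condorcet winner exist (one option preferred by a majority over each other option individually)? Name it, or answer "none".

C

C vs A: 81–79 for C.
C vs B: 160–0 for C.
C vs D: 142–18 for C.
C vs E: 160–0 for C.
C beats every other option head-to-head.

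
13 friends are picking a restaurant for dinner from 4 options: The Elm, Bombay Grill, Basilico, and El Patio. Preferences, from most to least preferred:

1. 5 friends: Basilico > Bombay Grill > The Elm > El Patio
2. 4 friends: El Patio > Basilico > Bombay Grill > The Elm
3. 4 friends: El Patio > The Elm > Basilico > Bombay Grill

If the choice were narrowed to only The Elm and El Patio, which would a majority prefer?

Voters preferring The Elm to El Patio: 5; preferring El Patio to The Elm: 8.
El Patio wins the head-to-head.

El Patio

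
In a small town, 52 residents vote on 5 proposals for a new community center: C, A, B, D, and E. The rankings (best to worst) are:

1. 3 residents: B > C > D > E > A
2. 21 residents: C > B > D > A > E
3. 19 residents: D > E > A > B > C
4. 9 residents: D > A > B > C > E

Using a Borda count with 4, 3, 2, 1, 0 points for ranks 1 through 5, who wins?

C: 3·3 + 21·4 + 19·0 + 9·1 = 102
A: 3·0 + 21·1 + 19·2 + 9·3 = 86
B: 3·4 + 21·3 + 19·1 + 9·2 = 112
D: 3·2 + 21·2 + 19·4 + 9·4 = 160
E: 3·1 + 21·0 + 19·3 + 9·0 = 60
D has the highest Borda score (160).

D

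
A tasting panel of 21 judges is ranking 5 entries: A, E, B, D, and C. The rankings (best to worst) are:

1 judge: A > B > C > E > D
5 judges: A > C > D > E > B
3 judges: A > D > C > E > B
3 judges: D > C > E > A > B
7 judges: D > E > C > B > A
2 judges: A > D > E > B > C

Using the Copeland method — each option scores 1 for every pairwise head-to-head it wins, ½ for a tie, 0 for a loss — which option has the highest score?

A

A: beats E, B, D, and C → score 4.
E: beats B; loses to A, D, and C → score 1.
B: loses to A, E, D, and C → score 0.
D: beats E, B, and C; loses to A → score 3.
C: beats E and B; loses to A and D → score 2.
A has the best pairwise record.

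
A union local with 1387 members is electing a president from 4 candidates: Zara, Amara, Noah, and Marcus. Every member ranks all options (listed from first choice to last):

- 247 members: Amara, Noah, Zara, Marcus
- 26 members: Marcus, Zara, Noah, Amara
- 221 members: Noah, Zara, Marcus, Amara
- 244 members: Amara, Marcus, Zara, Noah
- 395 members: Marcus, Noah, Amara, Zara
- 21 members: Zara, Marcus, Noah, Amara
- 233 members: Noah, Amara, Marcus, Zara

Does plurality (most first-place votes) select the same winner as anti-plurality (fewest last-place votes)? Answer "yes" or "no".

Plurality — first-place votes: Zara 21, Amara 491, Noah 454, Marcus 421. Winner: Amara.
Anti-plurality — last-place votes: Zara 628, Amara 268, Noah 244, Marcus 247. Winner: Noah.
The two methods disagree.

no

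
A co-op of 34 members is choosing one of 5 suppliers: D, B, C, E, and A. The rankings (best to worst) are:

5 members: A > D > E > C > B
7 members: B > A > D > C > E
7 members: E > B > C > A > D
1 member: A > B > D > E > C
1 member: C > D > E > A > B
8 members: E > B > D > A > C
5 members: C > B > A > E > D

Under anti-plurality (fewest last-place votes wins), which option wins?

Last-place votes: D 12, B 6, C 9, E 7, A 0.
A is ranked last by the fewest voters, so A wins.

A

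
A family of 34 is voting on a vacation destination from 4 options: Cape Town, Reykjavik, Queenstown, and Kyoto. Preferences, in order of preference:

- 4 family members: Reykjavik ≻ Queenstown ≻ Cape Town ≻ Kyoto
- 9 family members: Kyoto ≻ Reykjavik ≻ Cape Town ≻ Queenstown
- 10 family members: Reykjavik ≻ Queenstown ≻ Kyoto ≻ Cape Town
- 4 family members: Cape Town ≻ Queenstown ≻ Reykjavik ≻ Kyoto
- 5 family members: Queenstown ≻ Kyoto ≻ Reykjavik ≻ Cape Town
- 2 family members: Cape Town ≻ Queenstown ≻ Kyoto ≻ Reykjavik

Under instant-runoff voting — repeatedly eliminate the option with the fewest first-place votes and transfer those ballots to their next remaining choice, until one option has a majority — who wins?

Reykjavik

Round 1: Cape Town 6, Reykjavik 14, Queenstown 5, Kyoto 9. Eliminate Queenstown.
Round 2: Cape Town 6, Reykjavik 14, Kyoto 14. Eliminate Cape Town.
Round 3: Reykjavik 18, Kyoto 16. Reykjavik has a majority.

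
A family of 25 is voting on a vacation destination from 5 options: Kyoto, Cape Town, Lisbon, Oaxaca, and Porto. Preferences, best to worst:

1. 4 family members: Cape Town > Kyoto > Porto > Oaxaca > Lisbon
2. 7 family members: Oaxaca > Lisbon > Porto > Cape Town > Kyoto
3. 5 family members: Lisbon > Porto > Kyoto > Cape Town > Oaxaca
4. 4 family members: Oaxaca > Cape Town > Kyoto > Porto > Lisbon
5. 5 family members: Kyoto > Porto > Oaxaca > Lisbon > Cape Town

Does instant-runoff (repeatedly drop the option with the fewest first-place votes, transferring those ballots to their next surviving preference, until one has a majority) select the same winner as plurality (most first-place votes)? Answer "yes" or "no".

no

Instant-runoff — R1 Kyoto 5, Cape Town 4, Lisbon 5, Oaxaca 11, Porto 0 (Porto out); R2 Kyoto 5, Cape Town 4, Lisbon 5, Oaxaca 11 (Cape Town out); R3 Kyoto 9, Lisbon 5, Oaxaca 11 (Lisbon out); R4 Kyoto 14, Oaxaca 11 (Kyoto winner). Winner: Kyoto.
Plurality — first-place votes: Kyoto 5, Cape Town 4, Lisbon 5, Oaxaca 11, Porto 0. Winner: Oaxaca.
The two methods disagree.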